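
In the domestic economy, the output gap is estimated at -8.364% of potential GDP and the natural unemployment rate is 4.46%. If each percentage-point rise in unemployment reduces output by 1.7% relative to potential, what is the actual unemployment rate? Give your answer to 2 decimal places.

9.38%

From Okun's law, u - u* = -(output gap)/β = -(-8.364)/1.7 = 4.92 points.
So u = 4.46 + 4.92 = 9.38%.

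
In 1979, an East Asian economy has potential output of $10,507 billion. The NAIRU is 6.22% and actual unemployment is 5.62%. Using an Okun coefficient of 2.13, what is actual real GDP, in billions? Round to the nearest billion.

Unemployment gap = 5.62 - 6.22 = -0.6 points, so the output gap is -2.13 × (-0.6) = 1.278%.
Actual GDP = 10507 × (1 + 1.278/100) = 10507 × 1.01278 ≈ 10641 billion.

$10,641 billion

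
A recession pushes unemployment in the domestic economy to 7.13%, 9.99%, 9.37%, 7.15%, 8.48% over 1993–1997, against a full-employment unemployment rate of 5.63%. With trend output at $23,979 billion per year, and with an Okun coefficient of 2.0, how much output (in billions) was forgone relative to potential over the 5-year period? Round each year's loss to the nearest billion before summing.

Year 1993: gap = -2.0 × (7.13 - 5.63) = -3%, loss ≈ 23979 × 3/100 ≈ 719.
Year 1994: gap = -2.0 × (9.99 - 5.63) = -8.72%, loss ≈ 23979 × 8.72/100 ≈ 2091.
Year 1995: gap = -2.0 × (9.37 - 5.63) = -7.48%, loss ≈ 23979 × 7.48/100 ≈ 1794.
Year 1996: gap = -2.0 × (7.15 - 5.63) = -3.04%, loss ≈ 23979 × 3.04/100 ≈ 729.
Year 1997: gap = -2.0 × (8.48 - 5.63) = -5.7%, loss ≈ 23979 × 5.7/100 ≈ 1367.
Total lost output = 719 + 2091 + 1794 + 729 + 1367 = 6700 billion.

$6,700 billion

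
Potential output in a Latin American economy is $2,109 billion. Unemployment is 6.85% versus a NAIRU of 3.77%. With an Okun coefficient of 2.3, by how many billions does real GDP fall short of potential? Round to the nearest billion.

Output gap = -2.3 × (6.85 - 3.77) = -2.3 × 3.08 = -7.084%.
Actual GDP ≈ 2109 × 0.92916 ≈ 1960 billion, so the shortfall is 2109 - 1960 = 149 billion.

$149 billion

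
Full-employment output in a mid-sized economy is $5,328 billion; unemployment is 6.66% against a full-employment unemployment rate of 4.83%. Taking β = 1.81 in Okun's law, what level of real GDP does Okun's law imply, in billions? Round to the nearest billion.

$5,152 billion

Unemployment gap = 6.66 - 4.83 = 1.83 points, so the output gap is -1.81 × 1.83 = -3.3123%.
Actual GDP = 5328 × (1 - 3.3123/100) = 5328 × 0.966877 ≈ 5152 billion.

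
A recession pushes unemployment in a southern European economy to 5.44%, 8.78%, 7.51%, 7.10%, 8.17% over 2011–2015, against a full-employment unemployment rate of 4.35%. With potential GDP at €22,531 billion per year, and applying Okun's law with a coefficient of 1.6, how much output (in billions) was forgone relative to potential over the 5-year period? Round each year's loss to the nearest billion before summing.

Year 2011: gap = -1.6 × (5.44 - 4.35) = -1.744%, loss ≈ 22531 × 1.744/100 ≈ 393.
Year 2012: gap = -1.6 × (8.78 - 4.35) = -7.088%, loss ≈ 22531 × 7.088/100 ≈ 1597.
Year 2013: gap = -1.6 × (7.51 - 4.35) = -5.056%, loss ≈ 22531 × 5.056/100 ≈ 1139.
Year 2014: gap = -1.6 × (7.1 - 4.35) = -4.4%, loss ≈ 22531 × 4.4/100 ≈ 991.
Year 2015: gap = -1.6 × (8.17 - 4.35) = -6.112%, loss ≈ 22531 × 6.112/100 ≈ 1377.
Total lost output = 393 + 1597 + 1139 + 991 + 1377 = 5497 billion.

€5,497 billion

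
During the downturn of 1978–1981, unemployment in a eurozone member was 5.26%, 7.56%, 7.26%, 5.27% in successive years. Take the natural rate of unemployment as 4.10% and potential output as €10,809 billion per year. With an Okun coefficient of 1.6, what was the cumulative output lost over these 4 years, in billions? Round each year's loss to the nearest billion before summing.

Year 1978: gap = -1.6 × (5.26 - 4.1) = -1.856%, loss ≈ 10809 × 1.856/100 ≈ 201.
Year 1979: gap = -1.6 × (7.56 - 4.1) = -5.536%, loss ≈ 10809 × 5.536/100 ≈ 598.
Year 1980: gap = -1.6 × (7.26 - 4.1) = -5.056%, loss ≈ 10809 × 5.056/100 ≈ 547.
Year 1981: gap = -1.6 × (5.27 - 4.1) = -1.872%, loss ≈ 10809 × 1.872/100 ≈ 202.
Total lost output = 201 + 598 + 547 + 202 = 1548 billion.

€1,548 billion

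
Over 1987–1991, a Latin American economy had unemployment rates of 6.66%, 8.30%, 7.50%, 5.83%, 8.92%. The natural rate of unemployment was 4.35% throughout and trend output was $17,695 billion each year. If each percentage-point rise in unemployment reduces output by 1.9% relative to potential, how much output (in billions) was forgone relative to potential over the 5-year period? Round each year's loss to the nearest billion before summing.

$5,198 billion

Year 1987: gap = -1.9 × (6.66 - 4.35) = -4.389%, loss ≈ 17695 × 4.389/100 ≈ 777.
Year 1988: gap = -1.9 × (8.3 - 4.35) = -7.505%, loss ≈ 17695 × 7.505/100 ≈ 1328.
Year 1989: gap = -1.9 × (7.5 - 4.35) = -5.985%, loss ≈ 17695 × 5.985/100 ≈ 1059.
Year 1990: gap = -1.9 × (5.83 - 4.35) = -2.812%, loss ≈ 17695 × 2.812/100 ≈ 498.
Year 1991: gap = -1.9 × (8.92 - 4.35) = -8.683%, loss ≈ 17695 × 8.683/100 ≈ 1536.
Total lost output = 777 + 1328 + 1059 + 498 + 1536 = 5198 billion.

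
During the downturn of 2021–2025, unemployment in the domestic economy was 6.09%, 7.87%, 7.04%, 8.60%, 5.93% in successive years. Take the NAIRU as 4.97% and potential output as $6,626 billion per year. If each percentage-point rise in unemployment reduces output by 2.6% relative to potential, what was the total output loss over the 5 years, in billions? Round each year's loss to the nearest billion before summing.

$1,840 billion

Year 2021: gap = -2.6 × (6.09 - 4.97) = -2.912%, loss ≈ 6626 × 2.912/100 ≈ 193.
Year 2022: gap = -2.6 × (7.87 - 4.97) = -7.54%, loss ≈ 6626 × 7.54/100 ≈ 500.
Year 2023: gap = -2.6 × (7.04 - 4.97) = -5.382%, loss ≈ 6626 × 5.382/100 ≈ 357.
Year 2024: gap = -2.6 × (8.6 - 4.97) = -9.438%, loss ≈ 6626 × 9.438/100 ≈ 625.
Year 2025: gap = -2.6 × (5.93 - 4.97) = -2.496%, loss ≈ 6626 × 2.496/100 ≈ 165.
Total lost output = 193 + 500 + 357 + 625 + 165 = 1840 billion.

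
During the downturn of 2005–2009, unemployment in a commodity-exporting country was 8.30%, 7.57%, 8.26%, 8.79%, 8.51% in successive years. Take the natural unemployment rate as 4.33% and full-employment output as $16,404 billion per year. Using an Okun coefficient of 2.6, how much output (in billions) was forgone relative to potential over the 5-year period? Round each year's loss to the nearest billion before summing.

$8,436 billion

Year 2005: gap = -2.6 × (8.3 - 4.33) = -10.322%, loss ≈ 16404 × 10.322/100 ≈ 1693.
Year 2006: gap = -2.6 × (7.57 - 4.33) = -8.424%, loss ≈ 16404 × 8.424/100 ≈ 1382.
Year 2007: gap = -2.6 × (8.26 - 4.33) = -10.218%, loss ≈ 16404 × 10.218/100 ≈ 1676.
Year 2008: gap = -2.6 × (8.79 - 4.33) = -11.596%, loss ≈ 16404 × 11.596/100 ≈ 1902.
Year 2009: gap = -2.6 × (8.51 - 4.33) = -10.868%, loss ≈ 16404 × 10.868/100 ≈ 1783.
Total lost output = 1693 + 1382 + 1676 + 1902 + 1783 = 8436 billion.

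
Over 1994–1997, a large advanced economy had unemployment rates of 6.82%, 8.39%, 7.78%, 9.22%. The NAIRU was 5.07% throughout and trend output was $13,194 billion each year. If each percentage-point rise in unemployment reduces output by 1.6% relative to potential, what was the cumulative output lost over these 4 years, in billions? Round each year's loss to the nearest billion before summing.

$2,518 billion

Year 1994: gap = -1.6 × (6.82 - 5.07) = -2.8%, loss ≈ 13194 × 2.8/100 ≈ 369.
Year 1995: gap = -1.6 × (8.39 - 5.07) = -5.312%, loss ≈ 13194 × 5.312/100 ≈ 701.
Year 1996: gap = -1.6 × (7.78 - 5.07) = -4.336%, loss ≈ 13194 × 4.336/100 ≈ 572.
Year 1997: gap = -1.6 × (9.22 - 5.07) = -6.64%, loss ≈ 13194 × 6.64/100 ≈ 876.
Total lost output = 369 + 701 + 572 + 876 = 2518 billion.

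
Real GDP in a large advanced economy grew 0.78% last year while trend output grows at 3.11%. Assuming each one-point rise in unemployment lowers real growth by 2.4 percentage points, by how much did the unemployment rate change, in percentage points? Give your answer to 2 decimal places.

0.97 percentage points

Growth-rate Okun's law: g_Y = g_Y* - β × Δu, so Δu = (g_Y* - g_Y)/β.
Δu = (3.11 - 0.78)/2.4 = 2.33/2.4 = 0.97 percentage points.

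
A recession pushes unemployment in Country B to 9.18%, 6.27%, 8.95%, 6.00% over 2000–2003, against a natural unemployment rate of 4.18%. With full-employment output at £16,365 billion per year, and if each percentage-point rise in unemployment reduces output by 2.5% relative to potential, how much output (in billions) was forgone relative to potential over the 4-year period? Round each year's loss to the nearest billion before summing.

Year 2000: gap = -2.5 × (9.18 - 4.18) = -12.5%, loss ≈ 16365 × 12.5/100 ≈ 2046.
Year 2001: gap = -2.5 × (6.27 - 4.18) = -5.225%, loss ≈ 16365 × 5.225/100 ≈ 855.
Year 2002: gap = -2.5 × (8.95 - 4.18) = -11.925%, loss ≈ 16365 × 11.925/100 ≈ 1952.
Year 2003: gap = -2.5 × (6 - 4.18) = -4.55%, loss ≈ 16365 × 4.55/100 ≈ 745.
Total lost output = 2046 + 855 + 1952 + 745 = 5598 billion.

£5,598 billion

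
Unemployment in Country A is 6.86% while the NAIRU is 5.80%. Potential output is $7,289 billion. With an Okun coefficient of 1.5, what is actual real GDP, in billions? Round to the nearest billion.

Unemployment gap = 6.86 - 5.8 = 1.06 points, so the output gap is -1.5 × 1.06 = -1.59%.
Actual GDP = 7289 × (1 - 1.59/100) = 7289 × 0.9841 ≈ 7173 billion.

$7,173 billion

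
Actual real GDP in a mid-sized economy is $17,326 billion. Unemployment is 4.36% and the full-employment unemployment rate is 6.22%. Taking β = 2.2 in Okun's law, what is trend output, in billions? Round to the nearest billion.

Unemployment gap = 4.36 - 6.22 = -1.86 points, so output gap = -2.2 × (-1.86) = 4.092%.
Since Y = Y* × (1 + gap/100), Y* = 17326/1.04092 ≈ 16645 billion.

$16,645 billion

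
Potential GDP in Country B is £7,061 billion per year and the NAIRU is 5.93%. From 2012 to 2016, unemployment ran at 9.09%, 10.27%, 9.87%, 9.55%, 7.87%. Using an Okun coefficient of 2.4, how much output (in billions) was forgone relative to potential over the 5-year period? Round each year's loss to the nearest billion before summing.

Year 2012: gap = -2.4 × (9.09 - 5.93) = -7.584%, loss ≈ 7061 × 7.584/100 ≈ 536.
Year 2013: gap = -2.4 × (10.27 - 5.93) = -10.416%, loss ≈ 7061 × 10.416/100 ≈ 735.
Year 2014: gap = -2.4 × (9.87 - 5.93) = -9.456%, loss ≈ 7061 × 9.456/100 ≈ 668.
Year 2015: gap = -2.4 × (9.55 - 5.93) = -8.688%, loss ≈ 7061 × 8.688/100 ≈ 613.
Year 2016: gap = -2.4 × (7.87 - 5.93) = -4.656%, loss ≈ 7061 × 4.656/100 ≈ 329.
Total lost output = 536 + 735 + 668 + 613 + 329 = 2881 billion.

£2,881 billion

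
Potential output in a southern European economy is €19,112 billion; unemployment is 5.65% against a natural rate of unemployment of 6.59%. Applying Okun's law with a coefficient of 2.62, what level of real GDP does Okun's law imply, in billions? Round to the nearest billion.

€19,583 billion

Unemployment gap = 5.65 - 6.59 = -0.94 points, so the output gap is -2.62 × (-0.94) = 2.4628%.
Actual GDP = 19112 × (1 + 2.4628/100) = 19112 × 1.024628 ≈ 19583 billion.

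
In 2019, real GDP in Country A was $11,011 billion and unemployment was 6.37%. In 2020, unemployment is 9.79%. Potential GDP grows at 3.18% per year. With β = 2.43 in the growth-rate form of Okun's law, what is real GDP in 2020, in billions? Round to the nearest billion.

Δu = 9.79 - 6.37 = 3.42 points.
Okun's law (growth form): g_Y = g_Y* - β × Δu = 3.18 - 2.43 × (3.42) = 3.18 - 8.3106 = -5.1306%.
Real GDP in the next year = 11011 × (1 - 5.1306/100) = 11011 × 0.948694 ≈ 10446 billion.

$10,446 billion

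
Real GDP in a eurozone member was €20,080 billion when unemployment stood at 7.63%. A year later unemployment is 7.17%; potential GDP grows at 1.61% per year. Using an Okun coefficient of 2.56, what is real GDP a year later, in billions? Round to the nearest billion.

€20,640 billion

Δu = 7.17 - 7.63 = -0.46 points.
Okun's law (growth form): g_Y = g_Y* - β × Δu = 1.61 - 2.56 × (-0.46) = 1.61 + 1.1776 = 2.7876%.
Real GDP in the next year = 20080 × (1 + 2.7876/100) = 20080 × 1.027876 ≈ 20640 billion.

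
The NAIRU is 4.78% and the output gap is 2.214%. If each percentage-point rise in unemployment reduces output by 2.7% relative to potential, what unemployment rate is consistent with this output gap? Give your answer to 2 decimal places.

From Okun's law, u - u* = -(output gap)/β = -(2.214)/2.7 = -0.82 points.
So u = 4.78 - 0.82 = 3.96%.

3.96%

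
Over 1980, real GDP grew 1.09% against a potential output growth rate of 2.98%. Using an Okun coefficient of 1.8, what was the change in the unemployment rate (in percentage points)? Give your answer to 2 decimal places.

Growth-rate Okun's law: g_Y = g_Y* - β × Δu, so Δu = (g_Y* - g_Y)/β.
Δu = (2.98 - 1.09)/1.8 = 1.89/1.8 = 1.05 percentage points.

1.05 percentage points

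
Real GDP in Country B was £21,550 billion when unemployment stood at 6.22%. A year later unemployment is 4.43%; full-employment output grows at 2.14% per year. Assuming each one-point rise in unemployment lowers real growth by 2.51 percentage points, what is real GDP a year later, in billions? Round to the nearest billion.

Δu = 4.43 - 6.22 = -1.79 points.
Okun's law (growth form): g_Y = g_Y* - β × Δu = 2.14 - 2.51 × (-1.79) = 2.14 + 4.4929 = 6.6329%.
Real GDP in the next year = 21550 × (1 + 6.6329/100) = 21550 × 1.066329 ≈ 22979 billion.

£22,979 billion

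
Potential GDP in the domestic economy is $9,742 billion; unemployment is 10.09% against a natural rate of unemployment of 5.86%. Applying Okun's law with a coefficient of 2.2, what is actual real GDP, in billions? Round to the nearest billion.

Unemployment gap = 10.09 - 5.86 = 4.23 points, so the output gap is -2.2 × 4.23 = -9.306%.
Actual GDP = 9742 × (1 - 9.306/100) = 9742 × 0.90694 ≈ 8835 billion.

$8,835 billion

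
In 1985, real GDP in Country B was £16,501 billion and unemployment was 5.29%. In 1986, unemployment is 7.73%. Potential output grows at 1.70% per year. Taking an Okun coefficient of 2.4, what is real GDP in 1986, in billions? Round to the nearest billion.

£15,815 billion

Δu = 7.73 - 5.29 = 2.44 points.
Okun's law (growth form): g_Y = g_Y* - β × Δu = 1.70 - 2.4 × (2.44) = 1.7 - 5.856 = -4.156%.
Real GDP in the next year = 16501 × (1 - 4.156/100) = 16501 × 0.95844 ≈ 15815 billion.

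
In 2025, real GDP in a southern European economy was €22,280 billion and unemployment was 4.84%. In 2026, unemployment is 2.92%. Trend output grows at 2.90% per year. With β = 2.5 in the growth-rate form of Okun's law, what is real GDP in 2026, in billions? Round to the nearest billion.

Δu = 2.92 - 4.84 = -1.92 points.
Okun's law (growth form): g_Y = g_Y* - β × Δu = 2.90 - 2.5 × (-1.92) = 2.9 + 4.8 = 7.7%.
Real GDP in the next year = 22280 × (1 + 7.7/100) = 22280 × 1.077 ≈ 23996 billion.

€23,996 billion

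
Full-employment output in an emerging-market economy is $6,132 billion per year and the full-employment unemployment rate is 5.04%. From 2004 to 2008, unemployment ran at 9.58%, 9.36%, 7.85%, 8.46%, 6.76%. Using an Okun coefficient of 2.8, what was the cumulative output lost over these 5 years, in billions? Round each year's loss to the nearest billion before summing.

Year 2004: gap = -2.8 × (9.58 - 5.04) = -12.712%, loss ≈ 6132 × 12.712/100 ≈ 779.
Year 2005: gap = -2.8 × (9.36 - 5.04) = -12.096%, loss ≈ 6132 × 12.096/100 ≈ 742.
Year 2006: gap = -2.8 × (7.85 - 5.04) = -7.868%, loss ≈ 6132 × 7.868/100 ≈ 482.
Year 2007: gap = -2.8 × (8.46 - 5.04) = -9.576%, loss ≈ 6132 × 9.576/100 ≈ 587.
Year 2008: gap = -2.8 × (6.76 - 5.04) = -4.816%, loss ≈ 6132 × 4.816/100 ≈ 295.
Total lost output = 779 + 742 + 482 + 587 + 295 = 2885 billion.

$2,885 billion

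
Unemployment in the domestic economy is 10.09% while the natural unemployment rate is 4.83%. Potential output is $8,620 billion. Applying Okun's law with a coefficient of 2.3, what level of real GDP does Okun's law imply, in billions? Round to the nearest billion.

$7,577 billion

Unemployment gap = 10.09 - 4.83 = 5.26 points, so the output gap is -2.3 × 5.26 = -12.098%.
Actual GDP = 8620 × (1 - 12.098/100) = 8620 × 0.87902 ≈ 7577 billion.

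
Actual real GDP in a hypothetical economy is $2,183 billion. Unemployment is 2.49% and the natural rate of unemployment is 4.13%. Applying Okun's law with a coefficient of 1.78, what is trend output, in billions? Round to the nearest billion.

Unemployment gap = 2.49 - 4.13 = -1.64 points, so output gap = -1.78 × (-1.64) = 2.9192%.
Since Y = Y* × (1 + gap/100), Y* = 2183/1.029192 ≈ 2121 billion.

$2,121 billion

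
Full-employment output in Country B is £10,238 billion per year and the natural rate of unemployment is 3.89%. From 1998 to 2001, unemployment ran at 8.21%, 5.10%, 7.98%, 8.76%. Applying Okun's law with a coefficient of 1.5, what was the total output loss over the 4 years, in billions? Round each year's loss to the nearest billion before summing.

£2,225 billion

Year 1998: gap = -1.5 × (8.21 - 3.89) = -6.48%, loss ≈ 10238 × 6.48/100 ≈ 663.
Year 1999: gap = -1.5 × (5.1 - 3.89) = -1.815%, loss ≈ 10238 × 1.815/100 ≈ 186.
Year 2000: gap = -1.5 × (7.98 - 3.89) = -6.135%, loss ≈ 10238 × 6.135/100 ≈ 628.
Year 2001: gap = -1.5 × (8.76 - 3.89) = -7.305%, loss ≈ 10238 × 7.305/100 ≈ 748.
Total lost output = 663 + 186 + 628 + 748 = 2225 billion.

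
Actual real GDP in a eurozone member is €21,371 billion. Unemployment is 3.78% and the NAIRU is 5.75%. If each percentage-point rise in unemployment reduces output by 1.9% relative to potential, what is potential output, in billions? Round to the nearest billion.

Unemployment gap = 3.78 - 5.75 = -1.97 points, so output gap = -1.9 × (-1.97) = 3.743%.
Since Y = Y* × (1 + gap/100), Y* = 21371/1.03743 ≈ 20600 billion.

€20,600 billion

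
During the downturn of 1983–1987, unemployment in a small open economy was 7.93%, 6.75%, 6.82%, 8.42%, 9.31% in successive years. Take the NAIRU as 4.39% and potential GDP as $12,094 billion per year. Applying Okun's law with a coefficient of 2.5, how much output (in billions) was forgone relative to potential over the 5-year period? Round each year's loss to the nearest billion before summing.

Year 1983: gap = -2.5 × (7.93 - 4.39) = -8.85%, loss ≈ 12094 × 8.85/100 ≈ 1070.
Year 1984: gap = -2.5 × (6.75 - 4.39) = -5.9%, loss ≈ 12094 × 5.9/100 ≈ 714.
Year 1985: gap = -2.5 × (6.82 - 4.39) = -6.075%, loss ≈ 12094 × 6.075/100 ≈ 735.
Year 1986: gap = -2.5 × (8.42 - 4.39) = -10.075%, loss ≈ 12094 × 10.075/100 ≈ 1218.
Year 1987: gap = -2.5 × (9.31 - 4.39) = -12.3%, loss ≈ 12094 × 12.3/100 ≈ 1488.
Total lost output = 1070 + 714 + 735 + 1218 + 1488 = 5225 billion.

$5,225 billion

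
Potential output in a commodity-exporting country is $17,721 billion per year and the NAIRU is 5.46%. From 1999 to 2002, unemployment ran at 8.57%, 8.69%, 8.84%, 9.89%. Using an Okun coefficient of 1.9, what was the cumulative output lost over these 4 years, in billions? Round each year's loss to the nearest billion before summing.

Year 1999: gap = -1.9 × (8.57 - 5.46) = -5.909%, loss ≈ 17721 × 5.909/100 ≈ 1047.
Year 2000: gap = -1.9 × (8.69 - 5.46) = -6.137%, loss ≈ 17721 × 6.137/100 ≈ 1088.
Year 2001: gap = -1.9 × (8.84 - 5.46) = -6.422%, loss ≈ 17721 × 6.422/100 ≈ 1138.
Year 2002: gap = -1.9 × (9.89 - 5.46) = -8.417%, loss ≈ 17721 × 8.417/100 ≈ 1492.
Total lost output = 1047 + 1088 + 1138 + 1492 = 4765 billion.

$4,765 billion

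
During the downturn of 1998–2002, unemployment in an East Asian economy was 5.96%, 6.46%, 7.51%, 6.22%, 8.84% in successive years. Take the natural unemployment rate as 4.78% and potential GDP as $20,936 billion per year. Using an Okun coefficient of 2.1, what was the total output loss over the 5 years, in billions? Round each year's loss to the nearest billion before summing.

Year 1998: gap = -2.1 × (5.96 - 4.78) = -2.478%, loss ≈ 20936 × 2.478/100 ≈ 519.
Year 1999: gap = -2.1 × (6.46 - 4.78) = -3.528%, loss ≈ 20936 × 3.528/100 ≈ 739.
Year 2000: gap = -2.1 × (7.51 - 4.78) = -5.733%, loss ≈ 20936 × 5.733/100 ≈ 1200.
Year 2001: gap = -2.1 × (6.22 - 4.78) = -3.024%, loss ≈ 20936 × 3.024/100 ≈ 633.
Year 2002: gap = -2.1 × (8.84 - 4.78) = -8.526%, loss ≈ 20936 × 8.526/100 ≈ 1785.
Total lost output = 519 + 739 + 1200 + 633 + 1785 = 4876 billion.

$4,876 billion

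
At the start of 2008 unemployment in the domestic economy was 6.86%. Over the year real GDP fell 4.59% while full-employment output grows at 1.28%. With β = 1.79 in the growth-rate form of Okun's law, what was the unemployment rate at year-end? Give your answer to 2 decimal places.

Growth-rate Okun's law: g_Y = g_Y* - β × Δu, so Δu = (g_Y* - g_Y)/β.
Δu = (1.28 + 4.59)/1.79 = 5.87/1.79 = 3.28 percentage points.
Year-end unemployment = 6.86 + 3.28 = 10.14%.

10.14%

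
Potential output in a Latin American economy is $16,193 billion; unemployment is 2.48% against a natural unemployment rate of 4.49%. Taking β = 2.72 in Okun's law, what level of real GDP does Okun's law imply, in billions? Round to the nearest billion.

$17,078 billion

Unemployment gap = 2.48 - 4.49 = -2.01 points, so the output gap is -2.72 × (-2.01) = 5.4672%.
Actual GDP = 16193 × (1 + 5.4672/100) = 16193 × 1.054672 ≈ 17078 billion.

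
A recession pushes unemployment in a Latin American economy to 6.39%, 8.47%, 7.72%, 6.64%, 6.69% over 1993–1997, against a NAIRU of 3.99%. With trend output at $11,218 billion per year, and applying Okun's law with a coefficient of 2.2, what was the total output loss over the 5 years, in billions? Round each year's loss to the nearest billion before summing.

$3,939 billion

Year 1993: gap = -2.2 × (6.39 - 3.99) = -5.28%, loss ≈ 11218 × 5.28/100 ≈ 592.
Year 1994: gap = -2.2 × (8.47 - 3.99) = -9.856%, loss ≈ 11218 × 9.856/100 ≈ 1106.
Year 1995: gap = -2.2 × (7.72 - 3.99) = -8.206%, loss ≈ 11218 × 8.206/100 ≈ 921.
Year 1996: gap = -2.2 × (6.64 - 3.99) = -5.83%, loss ≈ 11218 × 5.83/100 ≈ 654.
Year 1997: gap = -2.2 × (6.69 - 3.99) = -5.94%, loss ≈ 11218 × 5.94/100 ≈ 666.
Total lost output = 592 + 1106 + 921 + 654 + 666 = 3939 billion.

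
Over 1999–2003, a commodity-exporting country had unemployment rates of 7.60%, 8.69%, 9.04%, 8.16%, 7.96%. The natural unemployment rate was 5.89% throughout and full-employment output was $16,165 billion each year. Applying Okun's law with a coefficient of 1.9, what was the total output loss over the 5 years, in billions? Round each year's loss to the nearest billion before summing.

$3,685 billion

Year 1999: gap = -1.9 × (7.6 - 5.89) = -3.249%, loss ≈ 16165 × 3.249/100 ≈ 525.
Year 2000: gap = -1.9 × (8.69 - 5.89) = -5.32%, loss ≈ 16165 × 5.32/100 ≈ 860.
Year 2001: gap = -1.9 × (9.04 - 5.89) = -5.985%, loss ≈ 16165 × 5.985/100 ≈ 967.
Year 2002: gap = -1.9 × (8.16 - 5.89) = -4.313%, loss ≈ 16165 × 4.313/100 ≈ 697.
Year 2003: gap = -1.9 × (7.96 - 5.89) = -3.933%, loss ≈ 16165 × 3.933/100 ≈ 636.
Total lost output = 525 + 860 + 967 + 697 + 636 = 3685 billion.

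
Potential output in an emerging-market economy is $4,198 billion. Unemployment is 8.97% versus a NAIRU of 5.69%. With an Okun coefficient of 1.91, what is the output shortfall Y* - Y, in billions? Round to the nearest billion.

Output gap = -1.91 × (8.97 - 5.69) = -1.91 × 3.28 = -6.2648%.
Actual GDP ≈ 4198 × 0.937352 ≈ 3935 billion, so the shortfall is 4198 - 3935 = 263 billion.

$263 billion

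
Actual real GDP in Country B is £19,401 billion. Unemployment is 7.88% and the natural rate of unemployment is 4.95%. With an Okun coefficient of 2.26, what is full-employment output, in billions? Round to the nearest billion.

£20,777 billion

Unemployment gap = 7.88 - 4.95 = 2.93 points, so output gap = -2.26 × 2.93 = -6.6218%.
Since Y = Y* × (1 + gap/100), Y* = 19401/0.933782 ≈ 20777 billion.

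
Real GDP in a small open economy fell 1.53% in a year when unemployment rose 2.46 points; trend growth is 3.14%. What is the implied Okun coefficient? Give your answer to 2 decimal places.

Growth form: g_Y = g_Y* - β × Δu, so β = (g_Y* - g_Y)/Δu.
β = (3.14 + 1.53)/2.46 = 4.67/2.46 = 1.90.

β ≈ 1.90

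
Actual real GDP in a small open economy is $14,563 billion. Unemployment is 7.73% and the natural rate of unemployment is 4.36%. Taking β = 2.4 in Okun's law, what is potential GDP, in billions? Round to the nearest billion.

Unemployment gap = 7.73 - 4.36 = 3.37 points, so output gap = -2.4 × 3.37 = -8.088%.
Since Y = Y* × (1 + gap/100), Y* = 14563/0.91912 ≈ 15845 billion.

$15,845 billion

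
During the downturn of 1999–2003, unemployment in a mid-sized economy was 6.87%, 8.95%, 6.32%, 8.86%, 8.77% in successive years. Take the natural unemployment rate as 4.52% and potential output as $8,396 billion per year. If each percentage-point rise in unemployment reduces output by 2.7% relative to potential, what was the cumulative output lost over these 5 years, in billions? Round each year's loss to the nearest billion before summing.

$3,892 billion

Year 1999: gap = -2.7 × (6.87 - 4.52) = -6.345%, loss ≈ 8396 × 6.345/100 ≈ 533.
Year 2000: gap = -2.7 × (8.95 - 4.52) = -11.961%, loss ≈ 8396 × 11.961/100 ≈ 1004.
Year 2001: gap = -2.7 × (6.32 - 4.52) = -4.86%, loss ≈ 8396 × 4.86/100 ≈ 408.
Year 2002: gap = -2.7 × (8.86 - 4.52) = -11.718%, loss ≈ 8396 × 11.718/100 ≈ 984.
Year 2003: gap = -2.7 × (8.77 - 4.52) = -11.475%, loss ≈ 8396 × 11.475/100 ≈ 963.
Total lost output = 533 + 1004 + 408 + 984 + 963 = 3892 billion.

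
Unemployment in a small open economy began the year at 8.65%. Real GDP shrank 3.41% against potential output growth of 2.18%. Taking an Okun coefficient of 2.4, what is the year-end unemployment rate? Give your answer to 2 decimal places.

Growth-rate Okun's law: g_Y = g_Y* - β × Δu, so Δu = (g_Y* - g_Y)/β.
Δu = (2.18 + 3.41)/2.4 = 5.59/2.4 = 2.33 percentage points.
Year-end unemployment = 8.65 + 2.33 = 10.98%.

10.98%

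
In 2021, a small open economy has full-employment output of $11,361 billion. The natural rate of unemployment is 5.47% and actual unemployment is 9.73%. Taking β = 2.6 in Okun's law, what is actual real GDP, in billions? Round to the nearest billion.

Unemployment gap = 9.73 - 5.47 = 4.26 points, so the output gap is -2.6 × 4.26 = -11.076%.
Actual GDP = 11361 × (1 - 11.076/100) = 11361 × 0.88924 ≈ 10103 billion.

$10,103 billion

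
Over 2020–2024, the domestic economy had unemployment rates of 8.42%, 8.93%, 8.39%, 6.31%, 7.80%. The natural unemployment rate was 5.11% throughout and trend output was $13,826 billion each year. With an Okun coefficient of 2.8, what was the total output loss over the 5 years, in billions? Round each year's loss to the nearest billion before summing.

$5,536 billion

Year 2020: gap = -2.8 × (8.42 - 5.11) = -9.268%, loss ≈ 13826 × 9.268/100 ≈ 1281.
Year 2021: gap = -2.8 × (8.93 - 5.11) = -10.696%, loss ≈ 13826 × 10.696/100 ≈ 1479.
Year 2022: gap = -2.8 × (8.39 - 5.11) = -9.184%, loss ≈ 13826 × 9.184/100 ≈ 1270.
Year 2023: gap = -2.8 × (6.31 - 5.11) = -3.36%, loss ≈ 13826 × 3.36/100 ≈ 465.
Year 2024: gap = -2.8 × (7.8 - 5.11) = -7.532%, loss ≈ 13826 × 7.532/100 ≈ 1041.
Total lost output = 1281 + 1479 + 1270 + 465 + 1041 = 5536 billion.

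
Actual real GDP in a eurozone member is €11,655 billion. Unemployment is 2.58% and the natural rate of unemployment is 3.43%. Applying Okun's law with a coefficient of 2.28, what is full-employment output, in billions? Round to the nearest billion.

Unemployment gap = 2.58 - 3.43 = -0.85 points, so output gap = -2.28 × (-0.85) = 1.938%.
Since Y = Y* × (1 + gap/100), Y* = 11655/1.01938 ≈ 11433 billion.

€11,433 billion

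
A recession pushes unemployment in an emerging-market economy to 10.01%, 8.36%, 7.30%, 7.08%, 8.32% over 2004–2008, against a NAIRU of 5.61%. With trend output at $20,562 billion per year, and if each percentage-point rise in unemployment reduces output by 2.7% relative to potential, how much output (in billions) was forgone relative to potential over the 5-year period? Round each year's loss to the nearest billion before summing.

Year 2004: gap = -2.7 × (10.01 - 5.61) = -11.88%, loss ≈ 20562 × 11.88/100 ≈ 2443.
Year 2005: gap = -2.7 × (8.36 - 5.61) = -7.425%, loss ≈ 20562 × 7.425/100 ≈ 1527.
Year 2006: gap = -2.7 × (7.3 - 5.61) = -4.563%, loss ≈ 20562 × 4.563/100 ≈ 938.
Year 2007: gap = -2.7 × (7.08 - 5.61) = -3.969%, loss ≈ 20562 × 3.969/100 ≈ 816.
Year 2008: gap = -2.7 × (8.32 - 5.61) = -7.317%, loss ≈ 20562 × 7.317/100 ≈ 1505.
Total lost output = 2443 + 1527 + 938 + 816 + 1505 = 7229 billion.

$7,229 billion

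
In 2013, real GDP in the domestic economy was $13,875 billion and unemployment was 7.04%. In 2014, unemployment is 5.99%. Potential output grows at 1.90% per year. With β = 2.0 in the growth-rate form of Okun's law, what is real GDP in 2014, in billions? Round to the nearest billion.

Δu = 5.99 - 7.04 = -1.05 points.
Okun's law (growth form): g_Y = g_Y* - β × Δu = 1.90 - 2.0 × (-1.05) = 1.9 + 2.1 = 4%.
Real GDP in the next year = 13875 × (1 + 4/100) = 13875 × 1.04 ≈ 14430 billion.

$14,430 billion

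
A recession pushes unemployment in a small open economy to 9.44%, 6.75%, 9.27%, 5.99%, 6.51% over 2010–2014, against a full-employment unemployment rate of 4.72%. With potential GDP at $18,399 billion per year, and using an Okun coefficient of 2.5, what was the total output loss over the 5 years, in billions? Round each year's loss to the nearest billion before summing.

Year 2010: gap = -2.5 × (9.44 - 4.72) = -11.8%, loss ≈ 18399 × 11.8/100 ≈ 2171.
Year 2011: gap = -2.5 × (6.75 - 4.72) = -5.075%, loss ≈ 18399 × 5.075/100 ≈ 934.
Year 2012: gap = -2.5 × (9.27 - 4.72) = -11.375%, loss ≈ 18399 × 11.375/100 ≈ 2093.
Year 2013: gap = -2.5 × (5.99 - 4.72) = -3.175%, loss ≈ 18399 × 3.175/100 ≈ 584.
Year 2014: gap = -2.5 × (6.51 - 4.72) = -4.475%, loss ≈ 18399 × 4.475/100 ≈ 823.
Total lost output = 2171 + 934 + 2093 + 584 + 823 = 6605 billion.

$6,605 billion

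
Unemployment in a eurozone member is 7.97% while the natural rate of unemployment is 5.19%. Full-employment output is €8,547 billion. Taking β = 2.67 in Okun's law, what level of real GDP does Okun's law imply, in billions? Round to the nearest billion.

Unemployment gap = 7.97 - 5.19 = 2.78 points, so the output gap is -2.67 × 2.78 = -7.4226%.
Actual GDP = 8547 × (1 - 7.4226/100) = 8547 × 0.925774 ≈ 7913 billion.

€7,913 billion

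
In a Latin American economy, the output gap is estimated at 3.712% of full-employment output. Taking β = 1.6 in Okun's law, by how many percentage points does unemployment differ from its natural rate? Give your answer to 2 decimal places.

Okun's law: output gap = -β × (u - u*), so u - u* = -(output gap)/β.
u - u* = -(3.712)/1.6 = -2.32 percentage points.

-2.32 percentage points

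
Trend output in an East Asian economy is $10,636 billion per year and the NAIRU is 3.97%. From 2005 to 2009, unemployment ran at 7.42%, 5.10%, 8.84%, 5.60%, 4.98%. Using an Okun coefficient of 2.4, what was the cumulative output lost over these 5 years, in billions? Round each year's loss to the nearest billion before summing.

$3,086 billion

Year 2005: gap = -2.4 × (7.42 - 3.97) = -8.28%, loss ≈ 10636 × 8.28/100 ≈ 881.
Year 2006: gap = -2.4 × (5.1 - 3.97) = -2.712%, loss ≈ 10636 × 2.712/100 ≈ 288.
Year 2007: gap = -2.4 × (8.84 - 3.97) = -11.688%, loss ≈ 10636 × 11.688/100 ≈ 1243.
Year 2008: gap = -2.4 × (5.6 - 3.97) = -3.912%, loss ≈ 10636 × 3.912/100 ≈ 416.
Year 2009: gap = -2.4 × (4.98 - 3.97) = -2.424%, loss ≈ 10636 × 2.424/100 ≈ 258.
Total lost output = 881 + 288 + 1243 + 416 + 258 = 3086 billion.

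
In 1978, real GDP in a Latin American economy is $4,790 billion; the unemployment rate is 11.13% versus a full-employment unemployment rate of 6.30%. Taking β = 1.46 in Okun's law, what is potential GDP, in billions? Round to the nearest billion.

$5,153 billion

Unemployment gap = 11.13 - 6.3 = 4.83 points, so output gap = -1.46 × 4.83 = -7.0518%.
Since Y = Y* × (1 + gap/100), Y* = 4790/0.929482 ≈ 5153 billion.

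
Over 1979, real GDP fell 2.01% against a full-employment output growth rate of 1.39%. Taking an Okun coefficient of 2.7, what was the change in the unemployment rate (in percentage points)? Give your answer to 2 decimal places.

1.26 percentage points

Growth-rate Okun's law: g_Y = g_Y* - β × Δu, so Δu = (g_Y* - g_Y)/β.
Δu = (1.39 + 2.01)/2.7 = 3.4/2.7 = 1.26 percentage points.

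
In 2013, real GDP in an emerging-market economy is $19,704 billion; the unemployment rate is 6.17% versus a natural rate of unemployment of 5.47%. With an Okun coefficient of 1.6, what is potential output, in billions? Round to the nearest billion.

$19,927 billion

Unemployment gap = 6.17 - 5.47 = 0.7 points, so output gap = -1.6 × 0.7 = -1.12%.
Since Y = Y* × (1 + gap/100), Y* = 19704/0.9888 ≈ 19927 billion.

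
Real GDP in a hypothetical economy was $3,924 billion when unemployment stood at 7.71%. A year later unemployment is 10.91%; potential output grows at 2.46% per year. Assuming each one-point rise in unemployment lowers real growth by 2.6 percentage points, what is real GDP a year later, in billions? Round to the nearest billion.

$3,694 billion

Δu = 10.91 - 7.71 = 3.2 points.
Okun's law (growth form): g_Y = g_Y* - β × Δu = 2.46 - 2.6 × (3.20) = 2.46 - 8.32 = -5.86%.
Real GDP in the next year = 3924 × (1 - 5.86/100) = 3924 × 0.9414 ≈ 3694 billion.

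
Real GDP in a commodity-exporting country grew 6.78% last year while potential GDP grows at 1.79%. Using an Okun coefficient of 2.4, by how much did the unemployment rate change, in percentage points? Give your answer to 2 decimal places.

-2.08 percentage points

Growth-rate Okun's law: g_Y = g_Y* - β × Δu, so Δu = (g_Y* - g_Y)/β.
Δu = (1.79 - 6.78)/2.4 = -4.99/2.4 = -2.08 percentage points.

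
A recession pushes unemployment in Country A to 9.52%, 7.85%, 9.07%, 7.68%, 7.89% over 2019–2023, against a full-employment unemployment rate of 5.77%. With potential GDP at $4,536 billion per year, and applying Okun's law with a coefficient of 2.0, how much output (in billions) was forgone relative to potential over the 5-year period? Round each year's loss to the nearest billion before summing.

$1,193 billion

Year 2019: gap = -2.0 × (9.52 - 5.77) = -7.5%, loss ≈ 4536 × 7.5/100 ≈ 340.
Year 2020: gap = -2.0 × (7.85 - 5.77) = -4.16%, loss ≈ 4536 × 4.16/100 ≈ 189.
Year 2021: gap = -2.0 × (9.07 - 5.77) = -6.6%, loss ≈ 4536 × 6.6/100 ≈ 299.
Year 2022: gap = -2.0 × (7.68 - 5.77) = -3.82%, loss ≈ 4536 × 3.82/100 ≈ 173.
Year 2023: gap = -2.0 × (7.89 - 5.77) = -4.24%, loss ≈ 4536 × 4.24/100 ≈ 192.
Total lost output = 340 + 189 + 299 + 173 + 192 = 1193 billion.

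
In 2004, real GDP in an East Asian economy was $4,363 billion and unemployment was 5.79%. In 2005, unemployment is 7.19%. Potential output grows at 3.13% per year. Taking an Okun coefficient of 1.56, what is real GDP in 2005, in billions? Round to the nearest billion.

$4,404 billion

Δu = 7.19 - 5.79 = 1.4 points.
Okun's law (growth form): g_Y = g_Y* - β × Δu = 3.13 - 1.56 × (1.40) = 3.13 - 2.184 = 0.946%.
Real GDP in the next year = 4363 × (1 + 0.946/100) = 4363 × 1.00946 ≈ 4404 billion.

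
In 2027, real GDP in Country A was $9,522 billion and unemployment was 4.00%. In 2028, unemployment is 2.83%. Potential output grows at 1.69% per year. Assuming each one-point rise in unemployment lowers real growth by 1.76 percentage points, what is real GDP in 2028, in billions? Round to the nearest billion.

$9,879 billion

Δu = 2.83 - 4 = -1.17 points.
Okun's law (growth form): g_Y = g_Y* - β × Δu = 1.69 - 1.76 × (-1.17) = 1.69 + 2.0592 = 3.7492%.
Real GDP in the next year = 9522 × (1 + 3.7492/100) = 9522 × 1.037492 ≈ 9879 billion.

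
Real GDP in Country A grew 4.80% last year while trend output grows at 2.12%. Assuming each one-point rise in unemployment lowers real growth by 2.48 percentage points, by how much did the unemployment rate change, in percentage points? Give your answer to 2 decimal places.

Growth-rate Okun's law: g_Y = g_Y* - β × Δu, so Δu = (g_Y* - g_Y)/β.
Δu = (2.12 - 4.8)/2.48 = -2.68/2.48 = -1.08 percentage points.

-1.08 percentage points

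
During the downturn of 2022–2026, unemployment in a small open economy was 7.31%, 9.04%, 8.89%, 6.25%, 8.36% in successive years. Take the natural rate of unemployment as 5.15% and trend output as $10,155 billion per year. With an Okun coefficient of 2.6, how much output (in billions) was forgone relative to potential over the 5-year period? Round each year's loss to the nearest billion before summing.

$3,722 billion

Year 2022: gap = -2.6 × (7.31 - 5.15) = -5.616%, loss ≈ 10155 × 5.616/100 ≈ 570.
Year 2023: gap = -2.6 × (9.04 - 5.15) = -10.114%, loss ≈ 10155 × 10.114/100 ≈ 1027.
Year 2024: gap = -2.6 × (8.89 - 5.15) = -9.724%, loss ≈ 10155 × 9.724/100 ≈ 987.
Year 2025: gap = -2.6 × (6.25 - 5.15) = -2.86%, loss ≈ 10155 × 2.86/100 ≈ 290.
Year 2026: gap = -2.6 × (8.36 - 5.15) = -8.346%, loss ≈ 10155 × 8.346/100 ≈ 848.
Total lost output = 570 + 1027 + 987 + 290 + 848 = 3722 billion.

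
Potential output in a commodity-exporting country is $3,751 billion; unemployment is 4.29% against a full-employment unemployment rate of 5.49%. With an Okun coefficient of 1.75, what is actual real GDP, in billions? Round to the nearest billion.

Unemployment gap = 4.29 - 5.49 = -1.2 points, so the output gap is -1.75 × (-1.2) = 2.1%.
Actual GDP = 3751 × (1 + 2.1/100) = 3751 × 1.021 ≈ 3830 billion.

$3,830 billion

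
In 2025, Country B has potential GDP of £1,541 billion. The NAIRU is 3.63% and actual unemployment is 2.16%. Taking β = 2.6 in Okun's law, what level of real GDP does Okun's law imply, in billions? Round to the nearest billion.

£1,600 billion

Unemployment gap = 2.16 - 3.63 = -1.47 points, so the output gap is -2.6 × (-1.47) = 3.822%.
Actual GDP = 1541 × (1 + 3.822/100) = 1541 × 1.03822 ≈ 1600 billion.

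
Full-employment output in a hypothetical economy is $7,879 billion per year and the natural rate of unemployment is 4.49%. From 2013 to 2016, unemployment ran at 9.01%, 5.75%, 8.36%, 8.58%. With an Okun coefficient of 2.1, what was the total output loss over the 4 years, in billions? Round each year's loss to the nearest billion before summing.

Year 2013: gap = -2.1 × (9.01 - 4.49) = -9.492%, loss ≈ 7879 × 9.492/100 ≈ 748.
Year 2014: gap = -2.1 × (5.75 - 4.49) = -2.646%, loss ≈ 7879 × 2.646/100 ≈ 208.
Year 2015: gap = -2.1 × (8.36 - 4.49) = -8.127%, loss ≈ 7879 × 8.127/100 ≈ 640.
Year 2016: gap = -2.1 × (8.58 - 4.49) = -8.589%, loss ≈ 7879 × 8.589/100 ≈ 677.
Total lost output = 748 + 208 + 640 + 677 = 2273 billion.

$2,273 billion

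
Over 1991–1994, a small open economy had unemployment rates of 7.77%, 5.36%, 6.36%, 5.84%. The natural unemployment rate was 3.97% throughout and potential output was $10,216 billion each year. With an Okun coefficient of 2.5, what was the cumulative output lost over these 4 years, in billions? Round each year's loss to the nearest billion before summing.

Year 1991: gap = -2.5 × (7.77 - 3.97) = -9.5%, loss ≈ 10216 × 9.5/100 ≈ 971.
Year 1992: gap = -2.5 × (5.36 - 3.97) = -3.475%, loss ≈ 10216 × 3.475/100 ≈ 355.
Year 1993: gap = -2.5 × (6.36 - 3.97) = -5.975%, loss ≈ 10216 × 5.975/100 ≈ 610.
Year 1994: gap = -2.5 × (5.84 - 3.97) = -4.675%, loss ≈ 10216 × 4.675/100 ≈ 478.
Total lost output = 971 + 355 + 610 + 478 = 2414 billion.

$2,414 billion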